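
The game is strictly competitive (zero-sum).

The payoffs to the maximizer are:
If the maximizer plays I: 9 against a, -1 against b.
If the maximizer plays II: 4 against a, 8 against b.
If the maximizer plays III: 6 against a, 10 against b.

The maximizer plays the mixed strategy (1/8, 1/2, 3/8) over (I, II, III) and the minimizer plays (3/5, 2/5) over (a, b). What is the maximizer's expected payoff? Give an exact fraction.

Against (3/5, 2/5), each row's expected payoff is I: 5; II: 28/5; III: 38/5.
Taking the (1/8, 1/2, 3/8)-weighted average: (1/8)·(5) + (1/2)·(28/5) + (3/8)·(38/5) = 251/40.

251/40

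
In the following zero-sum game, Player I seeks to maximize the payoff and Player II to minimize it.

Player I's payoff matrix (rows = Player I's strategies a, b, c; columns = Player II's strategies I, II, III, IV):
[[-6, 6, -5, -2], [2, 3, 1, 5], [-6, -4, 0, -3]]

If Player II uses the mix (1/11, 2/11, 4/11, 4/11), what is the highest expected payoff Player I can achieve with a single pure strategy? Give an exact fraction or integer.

a: (-6)·(1/11) + (6)·(2/11) + (-5)·(4/11) + (-2)·(4/11) = -2.
b: (2)·(1/11) + (3)·(2/11) + (1)·(4/11) + (5)·(4/11) = 32/11.
c: (-6)·(1/11) + (-4)·(2/11) + (0)·(4/11) + (-3)·(4/11) = -26/11.
The best pure response is b with expected payoff 32/11.

32/11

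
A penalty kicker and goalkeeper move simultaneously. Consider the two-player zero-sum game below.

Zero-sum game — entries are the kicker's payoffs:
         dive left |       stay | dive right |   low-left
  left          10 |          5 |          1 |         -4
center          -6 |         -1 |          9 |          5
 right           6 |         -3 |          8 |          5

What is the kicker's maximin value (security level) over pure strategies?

The worst-case payoff for each row is left: -4, center: -6, right: -3.
The best of these is -3.

-3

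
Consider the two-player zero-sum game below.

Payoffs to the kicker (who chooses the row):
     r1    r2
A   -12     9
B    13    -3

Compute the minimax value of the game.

81/37

Row minima are -12 and -3, so the kicker's maximin is -3; column maxima are 13 and 9, so the goalkeeper's minimax is 9. These differ, so the equilibrium is in mixed strategies.
Let the kicker play A with probability p. The goalkeeper is indifferent when −12p + 13(1−p) = 9p − 3(1−p), giving p = 16/37.
Let the goalkeeper play r1 with probability q. The kicker is indifferent when −12q + 9(1−q) = 13q − 3(1−q), giving q = 12/37.
The value is -12·(12/37) + (9)·(25/37) = 81/37.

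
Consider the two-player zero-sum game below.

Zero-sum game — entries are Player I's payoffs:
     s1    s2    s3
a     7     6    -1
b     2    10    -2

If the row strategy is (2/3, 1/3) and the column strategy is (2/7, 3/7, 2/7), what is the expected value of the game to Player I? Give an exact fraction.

Against (2/7, 3/7, 2/7), each row's expected payoff is a: 30/7; b: 30/7.
Taking the (2/3, 1/3)-weighted average: (2/3)·(30/7) + (1/3)·(30/7) = 30/7.

30/7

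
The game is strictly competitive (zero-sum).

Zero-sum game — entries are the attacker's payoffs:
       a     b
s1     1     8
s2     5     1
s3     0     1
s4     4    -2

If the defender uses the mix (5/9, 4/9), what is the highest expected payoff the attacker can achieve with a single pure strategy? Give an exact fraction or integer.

37/9

s1: (1)·(5/9) + (8)·(4/9) = 37/9.
s2: (5)·(5/9) + (1)·(4/9) = 29/9.
s3: (0)·(5/9) + (1)·(4/9) = 4/9.
s4: (4)·(5/9) + (-2)·(4/9) = 4/3.
The best pure response is s1 with expected payoff 37/9.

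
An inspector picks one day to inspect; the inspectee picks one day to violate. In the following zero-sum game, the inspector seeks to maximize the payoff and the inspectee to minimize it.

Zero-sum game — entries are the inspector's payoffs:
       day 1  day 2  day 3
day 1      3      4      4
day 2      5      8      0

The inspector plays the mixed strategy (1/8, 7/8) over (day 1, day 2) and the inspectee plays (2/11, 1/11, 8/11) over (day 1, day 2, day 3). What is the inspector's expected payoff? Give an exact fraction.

21/11

Against (2/11, 1/11, 8/11), each row's expected payoff is day 1: 42/11; day 2: 18/11.
Taking the (1/8, 7/8)-weighted average: (1/8)·(42/11) + (7/8)·(18/11) = 21/11.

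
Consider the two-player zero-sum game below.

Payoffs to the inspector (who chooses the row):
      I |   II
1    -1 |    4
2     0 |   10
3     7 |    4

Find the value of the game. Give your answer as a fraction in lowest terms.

70/13

Row 1 is strictly dominated by row 2, so the inspector never plays it.
The remaining 2×2 game on (2, 3) × (I, II) has no saddle point. Let the inspector play 2 with probability p; indifference gives 7(1−p) = 10p + 4(1−p), so p = 3/13.
Similarly the inspectee's optimal q on I is 6/13, and the value is 0·(6/13) + (10)·(7/13) = 70/13.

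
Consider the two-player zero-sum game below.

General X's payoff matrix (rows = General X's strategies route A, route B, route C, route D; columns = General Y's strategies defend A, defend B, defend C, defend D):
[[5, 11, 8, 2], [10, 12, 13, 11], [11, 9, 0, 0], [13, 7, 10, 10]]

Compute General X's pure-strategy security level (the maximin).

10

The worst-case payoff for each row is route A: 2, route B: 10, route C: 0, route D: 7.
The best of these is 10.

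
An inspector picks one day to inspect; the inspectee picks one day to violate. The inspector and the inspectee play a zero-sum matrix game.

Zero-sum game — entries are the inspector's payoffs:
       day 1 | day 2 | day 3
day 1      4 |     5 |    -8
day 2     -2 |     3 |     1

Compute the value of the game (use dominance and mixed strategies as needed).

Column day 2 is strictly dominated by day 1 for the inspectee (it gives the inspector more in every row).
The remaining 2×2 game on (day 1, day 2) × (day 1, day 3) has no saddle point. Let the inspector play day 1 with probability p; indifference gives 4p − 2(1−p) = −8p + (1−p), so p = 1/5.
Similarly the inspectee's optimal q on day 1 is 3/5, and the value is 4·(3/5) + (-8)·(2/5) = -4/5.

-4/5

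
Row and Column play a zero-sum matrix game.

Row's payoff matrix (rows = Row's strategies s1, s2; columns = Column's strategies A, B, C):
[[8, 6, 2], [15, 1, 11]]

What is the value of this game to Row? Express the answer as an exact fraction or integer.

Column A is strictly dominated by C for Column (it gives Row more in every row).
The remaining 2×2 game on (s1, s2) × (B, C) has no saddle point. Let Row play s1 with probability p; indifference gives 6p + (1−p) = 2p + 11(1−p), so p = 5/7.
Similarly Column's optimal q on B is 9/14, and the value is 6·(9/14) + (2)·(5/14) = 32/7.

32/7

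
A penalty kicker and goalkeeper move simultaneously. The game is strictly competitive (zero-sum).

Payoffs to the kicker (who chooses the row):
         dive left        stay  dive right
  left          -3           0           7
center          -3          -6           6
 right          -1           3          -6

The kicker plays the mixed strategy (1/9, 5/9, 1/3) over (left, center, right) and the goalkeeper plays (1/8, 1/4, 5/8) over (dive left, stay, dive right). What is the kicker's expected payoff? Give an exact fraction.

Against (1/8, 1/4, 5/8), each row's expected payoff is left: 4; center: 15/8; right: -25/8.
Taking the (1/9, 5/9, 1/3)-weighted average: (1/9)·(4) + (5/9)·(15/8) + (1/3)·(-25/8) = 4/9.

4/9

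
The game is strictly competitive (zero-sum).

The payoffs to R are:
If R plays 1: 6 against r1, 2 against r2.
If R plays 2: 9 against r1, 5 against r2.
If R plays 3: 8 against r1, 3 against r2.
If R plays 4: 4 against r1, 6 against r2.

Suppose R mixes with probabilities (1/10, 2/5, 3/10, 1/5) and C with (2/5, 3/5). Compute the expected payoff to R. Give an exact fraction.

277/50

Against (2/5, 3/5), each row's expected payoff is 1: 18/5; 2: 33/5; 3: 5; 4: 26/5.
Taking the (1/10, 2/5, 3/10, 1/5)-weighted average: (1/10)·(18/5) + (2/5)·(33/5) + (3/10)·(5) + (1/5)·(26/5) = 277/50.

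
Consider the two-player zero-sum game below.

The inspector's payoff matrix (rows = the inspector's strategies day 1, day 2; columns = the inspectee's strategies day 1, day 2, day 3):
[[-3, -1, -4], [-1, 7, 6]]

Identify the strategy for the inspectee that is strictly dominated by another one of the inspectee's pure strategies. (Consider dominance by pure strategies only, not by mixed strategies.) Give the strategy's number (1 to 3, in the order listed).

2

The inspectee prefers columns that give the inspector less. Compare day 2 with day 1: -3 < -1, -1 < 7.
So day 1 strictly dominates day 2 for the inspectee; day 2 is strictly dominated.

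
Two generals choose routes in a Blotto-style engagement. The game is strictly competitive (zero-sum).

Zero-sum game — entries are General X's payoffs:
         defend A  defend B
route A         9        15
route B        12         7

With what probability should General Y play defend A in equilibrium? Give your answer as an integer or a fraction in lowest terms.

8/11

Row minima are 9 and 7, so General X's maximin is 9; column maxima are 12 and 15, so General Y's minimax is 12. These differ, so the equilibrium is in mixed strategies.
Let General Y play defend A with probability q. General X is indifferent when 9q + 15(1−q) = 12q + 7(1−q), giving q = 8/11.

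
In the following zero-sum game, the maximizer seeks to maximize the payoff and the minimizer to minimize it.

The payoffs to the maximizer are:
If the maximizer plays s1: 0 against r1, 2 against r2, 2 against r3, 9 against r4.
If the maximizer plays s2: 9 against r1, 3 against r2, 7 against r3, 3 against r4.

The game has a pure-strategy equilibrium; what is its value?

3

Row minima: 0, 3 → the maximizer's maximin is 3.
Column maxima: 9, 3, 7, 9 → the minimizer's minimax is 3.
They coincide at (s2, r2), so the value is 3.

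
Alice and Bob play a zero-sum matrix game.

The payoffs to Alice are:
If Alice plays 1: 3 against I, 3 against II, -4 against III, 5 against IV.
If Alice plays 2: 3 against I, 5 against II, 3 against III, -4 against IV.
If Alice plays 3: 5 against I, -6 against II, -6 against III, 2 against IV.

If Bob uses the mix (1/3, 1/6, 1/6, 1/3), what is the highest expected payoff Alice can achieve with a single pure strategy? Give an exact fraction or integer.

5/2

1: (3)·(1/3) + (3)·(1/6) + (-4)·(1/6) + (5)·(1/3) = 5/2.
2: (3)·(1/3) + (5)·(1/6) + (3)·(1/6) + (-4)·(1/3) = 1.
3: (5)·(1/3) + (-6)·(1/6) + (-6)·(1/6) + (2)·(1/3) = 1/3.
The best pure response is 1 with expected payoff 5/2.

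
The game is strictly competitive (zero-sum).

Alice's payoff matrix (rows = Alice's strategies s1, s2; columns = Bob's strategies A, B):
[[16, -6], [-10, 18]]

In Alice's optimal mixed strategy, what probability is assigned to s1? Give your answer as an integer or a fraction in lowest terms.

Row minima are -6 and -10, so Alice's maximin is -6; column maxima are 16 and 18, so Bob's minimax is 16. These differ, so the equilibrium is in mixed strategies.
Let Alice play s1 with probability p. Bob is indifferent when 16p − 10(1−p) = −6p + 18(1−p), giving p = 14/25.

14/25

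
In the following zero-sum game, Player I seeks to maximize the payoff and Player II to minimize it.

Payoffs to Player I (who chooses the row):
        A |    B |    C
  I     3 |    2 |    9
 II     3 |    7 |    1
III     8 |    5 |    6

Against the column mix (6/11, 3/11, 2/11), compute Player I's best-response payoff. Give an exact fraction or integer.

I: (3)·(6/11) + (2)·(3/11) + (9)·(2/11) = 42/11.
II: (3)·(6/11) + (7)·(3/11) + (1)·(2/11) = 41/11.
III: (8)·(6/11) + (5)·(3/11) + (6)·(2/11) = 75/11.
The best pure response is III with expected payoff 75/11.

75/11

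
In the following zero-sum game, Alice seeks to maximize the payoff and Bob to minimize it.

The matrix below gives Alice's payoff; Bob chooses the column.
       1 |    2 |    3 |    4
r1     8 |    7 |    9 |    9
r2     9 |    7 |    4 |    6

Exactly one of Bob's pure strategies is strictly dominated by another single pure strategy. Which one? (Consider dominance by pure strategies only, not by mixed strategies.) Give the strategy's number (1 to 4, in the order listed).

Bob prefers columns that give Alice less. Compare 1 with 2: 7 < 8, 7 < 9.
So 2 strictly dominates 1 for Bob; 1 is strictly dominated.

1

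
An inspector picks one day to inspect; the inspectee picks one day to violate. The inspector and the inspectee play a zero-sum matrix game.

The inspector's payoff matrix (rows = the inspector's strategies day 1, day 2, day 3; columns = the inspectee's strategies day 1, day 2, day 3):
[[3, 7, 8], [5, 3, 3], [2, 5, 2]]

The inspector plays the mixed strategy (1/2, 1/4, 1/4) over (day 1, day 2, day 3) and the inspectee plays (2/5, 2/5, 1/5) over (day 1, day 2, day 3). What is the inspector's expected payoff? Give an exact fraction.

91/20

Against (2/5, 2/5, 1/5), each row's expected payoff is day 1: 28/5; day 2: 19/5; day 3: 16/5.
Taking the (1/2, 1/4, 1/4)-weighted average: (1/2)·(28/5) + (1/4)·(19/5) + (1/4)·(16/5) = 91/20.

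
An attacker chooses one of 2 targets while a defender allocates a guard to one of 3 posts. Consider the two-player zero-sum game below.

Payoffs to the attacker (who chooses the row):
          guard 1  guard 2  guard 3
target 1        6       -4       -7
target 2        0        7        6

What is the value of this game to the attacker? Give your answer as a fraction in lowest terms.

Column guard 2 is strictly dominated by guard 3 for the defender (it gives the attacker more in every row).
The remaining 2×2 game on (target 1, target 2) × (guard 1, guard 3) has no saddle point. Let the attacker play target 1 with probability p; indifference gives 6p = −7p + 6(1−p), so p = 6/19.
Similarly the defender's optimal q on guard 1 is 13/19, and the value is 6·(13/19) + (-7)·(6/19) = 36/19.

36/19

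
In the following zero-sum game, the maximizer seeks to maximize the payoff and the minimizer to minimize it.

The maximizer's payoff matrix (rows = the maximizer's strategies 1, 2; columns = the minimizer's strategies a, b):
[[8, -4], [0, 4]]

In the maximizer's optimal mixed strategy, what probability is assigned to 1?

Row minima are -4 and 0, so the maximizer's maximin is 0; column maxima are 8 and 4, so the minimizer's minimax is 4. These differ, so the equilibrium is in mixed strategies.
Let the maximizer play 1 with probability p. The minimizer is indifferent when 8p = −4p + 4(1−p), giving p = 1/4.

1/4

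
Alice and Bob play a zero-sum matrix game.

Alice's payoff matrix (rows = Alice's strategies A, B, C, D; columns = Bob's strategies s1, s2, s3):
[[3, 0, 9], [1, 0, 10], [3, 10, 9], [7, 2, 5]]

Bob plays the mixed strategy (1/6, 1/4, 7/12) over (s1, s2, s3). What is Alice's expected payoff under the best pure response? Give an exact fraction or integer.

A: (3)·(1/6) + (0)·(1/4) + (9)·(7/12) = 23/4.
B: (1)·(1/6) + (0)·(1/4) + (10)·(7/12) = 6.
C: (3)·(1/6) + (10)·(1/4) + (9)·(7/12) = 33/4.
D: (7)·(1/6) + (2)·(1/4) + (5)·(7/12) = 55/12.
The best pure response is C with expected payoff 33/4.

33/4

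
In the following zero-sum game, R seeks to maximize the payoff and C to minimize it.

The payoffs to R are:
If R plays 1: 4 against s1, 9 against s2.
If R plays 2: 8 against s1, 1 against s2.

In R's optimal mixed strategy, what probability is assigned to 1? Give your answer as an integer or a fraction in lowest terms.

Row minima are 4 and 1, so R's maximin is 4; column maxima are 8 and 9, so C's minimax is 8. These differ, so the equilibrium is in mixed strategies.
Let R play 1 with probability p. C is indifferent when 4p + 8(1−p) = 9p + (1−p), giving p = 7/12.

7/12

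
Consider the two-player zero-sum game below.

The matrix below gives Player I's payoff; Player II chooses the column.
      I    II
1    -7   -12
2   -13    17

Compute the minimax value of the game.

Row minima are -12 and -13, so Player I's maximin is -12; column maxima are -7 and 17, so Player II's minimax is -7. These differ, so the equilibrium is in mixed strategies.
Let Player I play 1 with probability p. Player II is indifferent when −7p − 13(1−p) = −12p + 17(1−p), giving p = 6/7.
Let Player II play I with probability q. Player I is indifferent when −7q − 12(1−q) = −13q + 17(1−q), giving q = 29/35.
The value is -7·(29/35) + (-12)·(6/35) = -55/7.

-55/7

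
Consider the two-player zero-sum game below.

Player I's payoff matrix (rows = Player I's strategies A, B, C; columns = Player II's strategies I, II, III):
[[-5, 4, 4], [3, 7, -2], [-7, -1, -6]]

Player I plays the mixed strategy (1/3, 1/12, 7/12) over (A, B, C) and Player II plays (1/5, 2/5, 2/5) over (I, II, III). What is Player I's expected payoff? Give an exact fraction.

-3/2

Against (1/5, 2/5, 2/5), each row's expected payoff is A: 11/5; B: 13/5; C: -21/5.
Taking the (1/3, 1/12, 7/12)-weighted average: (1/3)·(11/5) + (1/12)·(13/5) + (7/12)·(-21/5) = -3/2.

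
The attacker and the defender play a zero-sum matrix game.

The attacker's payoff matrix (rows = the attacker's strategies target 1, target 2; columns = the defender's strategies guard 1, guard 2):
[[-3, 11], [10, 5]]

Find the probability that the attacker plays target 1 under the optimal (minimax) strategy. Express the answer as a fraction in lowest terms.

Row minima are -3 and 5, so the attacker's maximin is 5; column maxima are 10 and 11, so the defender's minimax is 10. These differ, so the equilibrium is in mixed strategies.
Let the attacker play target 1 with probability p. The defender is indifferent when −3p + 10(1−p) = 11p + 5(1−p), giving p = 5/19.

5/19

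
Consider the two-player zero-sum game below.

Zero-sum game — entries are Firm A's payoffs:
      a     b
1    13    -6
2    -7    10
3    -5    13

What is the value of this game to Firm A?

139/37

Row 2 is strictly dominated by row 3, so Firm A never plays it.
The remaining 2×2 game on (1, 3) × (a, b) has no saddle point. Let Firm A play 1 with probability p; indifference gives 13p − 5(1−p) = −6p + 13(1−p), so p = 18/37.
Similarly Firm B's optimal q on a is 19/37, and the value is 13·(19/37) + (-6)·(18/37) = 139/37.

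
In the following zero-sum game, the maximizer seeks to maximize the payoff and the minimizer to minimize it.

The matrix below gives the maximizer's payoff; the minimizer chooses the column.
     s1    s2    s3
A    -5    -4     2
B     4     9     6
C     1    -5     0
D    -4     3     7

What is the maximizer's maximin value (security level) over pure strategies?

The worst-case payoff for each row is A: -5, B: 4, C: -5, D: -4.
The best of these is 4.

4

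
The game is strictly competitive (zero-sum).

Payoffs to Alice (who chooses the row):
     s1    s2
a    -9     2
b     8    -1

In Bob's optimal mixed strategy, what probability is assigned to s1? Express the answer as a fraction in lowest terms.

3/20

Row minima are -9 and -1, so Alice's maximin is -1; column maxima are 8 and 2, so Bob's minimax is 2. These differ, so the equilibrium is in mixed strategies.
Let Bob play s1 with probability q. Alice is indifferent when −9q + 2(1−q) = 8q − (1−q), giving q = 3/20.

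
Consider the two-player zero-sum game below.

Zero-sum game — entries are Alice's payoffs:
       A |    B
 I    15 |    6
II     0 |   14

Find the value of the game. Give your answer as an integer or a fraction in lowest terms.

210/23

Row minima are 6 and 0, so Alice's maximin is 6; column maxima are 15 and 14, so Bob's minimax is 14. These differ, so the equilibrium is in mixed strategies.
Let Alice play I with probability p. Bob is indifferent when 15p = 6p + 14(1−p), giving p = 14/23.
Let Bob play A with probability q. Alice is indifferent when 15q + 6(1−q) = 14(1−q), giving q = 8/23.
The value is 15·(8/23) + (6)·(15/23) = 210/23.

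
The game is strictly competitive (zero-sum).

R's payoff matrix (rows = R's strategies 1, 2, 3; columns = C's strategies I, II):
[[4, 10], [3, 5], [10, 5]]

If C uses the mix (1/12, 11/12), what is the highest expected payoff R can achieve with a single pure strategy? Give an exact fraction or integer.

19/2

1: (4)·(1/12) + (10)·(11/12) = 19/2.
2: (3)·(1/12) + (5)·(11/12) = 29/6.
3: (10)·(1/12) + (5)·(11/12) = 65/12.
The best pure response is 1 with expected payoff 19/2.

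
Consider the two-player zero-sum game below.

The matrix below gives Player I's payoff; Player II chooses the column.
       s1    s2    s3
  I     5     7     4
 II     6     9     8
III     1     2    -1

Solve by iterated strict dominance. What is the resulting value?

Column s2 is strictly dominated by s1 for Player II (5<7, 6<9, 1<2); eliminate s2.
Row III is strictly dominated by row I (5>1, 4>-1); eliminate III.
Row I is strictly dominated by row II (6>5, 8>4); eliminate I.
Column s3 is strictly dominated by s1 for Player II (6<8); eliminate s3.
Only (II, s1) remains, with payoff 6.

6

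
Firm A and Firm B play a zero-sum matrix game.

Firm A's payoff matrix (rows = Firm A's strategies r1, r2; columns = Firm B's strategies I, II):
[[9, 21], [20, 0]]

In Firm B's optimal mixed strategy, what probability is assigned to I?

21/32

Row minima are 9 and 0, so Firm A's maximin is 9; column maxima are 20 and 21, so Firm B's minimax is 20. These differ, so the equilibrium is in mixed strategies.
Let Firm B play I with probability q. Firm A is indifferent when 9q + 21(1−q) = 20q, giving q = 21/32.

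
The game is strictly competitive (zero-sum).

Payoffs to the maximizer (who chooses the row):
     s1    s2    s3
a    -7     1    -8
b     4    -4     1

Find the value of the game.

Column s1 is strictly dominated by s3 for the minimizer (it gives the maximizer more in every row).
The remaining 2×2 game on (a, b) × (s2, s3) has no saddle point. Let the maximizer play a with probability p; indifference gives p − 4(1−p) = −8p + (1−p), so p = 5/14.
Similarly the minimizer's optimal q on s2 is 9/14, and the value is 1·(9/14) + (-8)·(5/14) = -31/14.

-31/14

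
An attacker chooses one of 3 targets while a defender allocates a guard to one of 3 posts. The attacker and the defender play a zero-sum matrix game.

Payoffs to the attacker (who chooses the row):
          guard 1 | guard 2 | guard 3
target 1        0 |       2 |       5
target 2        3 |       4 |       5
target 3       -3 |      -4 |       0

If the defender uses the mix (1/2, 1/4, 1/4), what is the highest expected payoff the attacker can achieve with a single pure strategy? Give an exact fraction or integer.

target 1: (0)·(1/2) + (2)·(1/4) + (5)·(1/4) = 7/4.
target 2: (3)·(1/2) + (4)·(1/4) + (5)·(1/4) = 15/4.
target 3: (-3)·(1/2) + (-4)·(1/4) + (0)·(1/4) = -5/2.
The best pure response is target 2 with expected payoff 15/4.

15/4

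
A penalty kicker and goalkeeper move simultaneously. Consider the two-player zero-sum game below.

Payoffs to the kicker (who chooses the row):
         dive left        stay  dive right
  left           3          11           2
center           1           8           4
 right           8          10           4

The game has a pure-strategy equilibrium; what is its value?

4

Row minima: 2, 1, 4 → the kicker's maximin is 4.
Column maxima: 8, 11, 4 → the goalkeeper's minimax is 4.
They coincide at (right, dive right), so the value is 4.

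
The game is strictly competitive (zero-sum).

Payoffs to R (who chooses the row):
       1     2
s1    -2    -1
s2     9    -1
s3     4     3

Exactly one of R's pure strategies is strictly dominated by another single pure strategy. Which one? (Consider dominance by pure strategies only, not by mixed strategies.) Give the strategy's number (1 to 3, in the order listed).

1

Compare s1 with s3: 4 > -2, 3 > -1.
So s3 strictly dominates s1 for R; s1 is strictly dominated.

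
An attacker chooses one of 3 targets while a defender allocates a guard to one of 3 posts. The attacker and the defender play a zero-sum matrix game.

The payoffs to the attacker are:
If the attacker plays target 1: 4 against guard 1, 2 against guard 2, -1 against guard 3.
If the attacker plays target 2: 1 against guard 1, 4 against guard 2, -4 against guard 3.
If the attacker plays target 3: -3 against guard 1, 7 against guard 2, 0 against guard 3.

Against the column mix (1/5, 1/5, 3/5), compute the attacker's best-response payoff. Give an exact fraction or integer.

4/5

target 1: (4)·(1/5) + (2)·(1/5) + (-1)·(3/5) = 3/5.
target 2: (1)·(1/5) + (4)·(1/5) + (-4)·(3/5) = -7/5.
target 3: (-3)·(1/5) + (7)·(1/5) + (0)·(3/5) = 4/5.
The best pure response is target 3 with expected payoff 4/5.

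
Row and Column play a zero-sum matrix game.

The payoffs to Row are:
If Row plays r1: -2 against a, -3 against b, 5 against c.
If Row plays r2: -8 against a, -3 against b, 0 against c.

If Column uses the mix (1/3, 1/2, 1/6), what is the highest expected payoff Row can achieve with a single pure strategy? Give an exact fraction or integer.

-4/3

r1: (-2)·(1/3) + (-3)·(1/2) + (5)·(1/6) = -4/3.
r2: (-8)·(1/3) + (-3)·(1/2) + (0)·(1/6) = -25/6.
The best pure response is r1 with expected payoff -4/3.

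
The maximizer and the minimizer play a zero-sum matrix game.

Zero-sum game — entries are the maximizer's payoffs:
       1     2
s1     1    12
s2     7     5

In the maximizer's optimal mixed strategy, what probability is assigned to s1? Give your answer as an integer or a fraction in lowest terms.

Row minima are 1 and 5, so the maximizer's maximin is 5; column maxima are 7 and 12, so the minimizer's minimax is 7. These differ, so the equilibrium is in mixed strategies.
Let the maximizer play s1 with probability p. The minimizer is indifferent when p + 7(1−p) = 12p + 5(1−p), giving p = 2/13.

2/13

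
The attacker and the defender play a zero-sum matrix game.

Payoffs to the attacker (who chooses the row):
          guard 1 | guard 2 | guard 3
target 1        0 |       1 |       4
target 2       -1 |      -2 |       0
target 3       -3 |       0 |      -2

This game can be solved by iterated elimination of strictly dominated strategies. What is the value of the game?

Row target 3 is strictly dominated by row target 1 (0>-3, 1>0, 4>-2); eliminate target 3.
Column guard 3 is strictly dominated by guard 1 for the defender (0<4, -1<0); eliminate guard 3.
Row target 2 is strictly dominated by row target 1 (0>-1, 1>-2); eliminate target 2.
Column guard 2 is strictly dominated by guard 1 for the defender (0<1); eliminate guard 2.
Only (target 1, guard 1) remains, with payoff 0.

0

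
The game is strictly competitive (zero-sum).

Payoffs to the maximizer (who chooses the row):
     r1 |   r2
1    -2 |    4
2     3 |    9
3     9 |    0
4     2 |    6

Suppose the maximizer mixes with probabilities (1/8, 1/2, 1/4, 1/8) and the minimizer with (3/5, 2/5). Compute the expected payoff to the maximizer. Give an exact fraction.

Against (3/5, 2/5), each row's expected payoff is 1: 2/5; 2: 27/5; 3: 27/5; 4: 18/5.
Taking the (1/8, 1/2, 1/4, 1/8)-weighted average: (1/8)·(2/5) + (1/2)·(27/5) + (1/4)·(27/5) + (1/8)·(18/5) = 91/20.

91/20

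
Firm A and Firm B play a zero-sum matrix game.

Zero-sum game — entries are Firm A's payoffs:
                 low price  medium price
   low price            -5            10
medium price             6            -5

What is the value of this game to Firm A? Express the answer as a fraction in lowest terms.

Row minima are -5 and -5, so Firm A's maximin is -5; column maxima are 6 and 10, so Firm B's minimax is 6. These differ, so the equilibrium is in mixed strategies.
Let Firm A play low price with probability p. Firm B is indifferent when −5p + 6(1−p) = 10p − 5(1−p), giving p = 11/26.
Let Firm B play low price with probability q. Firm A is indifferent when −5q + 10(1−q) = 6q − 5(1−q), giving q = 15/26.
The value is -5·(15/26) + (10)·(11/26) = 35/26.

35/26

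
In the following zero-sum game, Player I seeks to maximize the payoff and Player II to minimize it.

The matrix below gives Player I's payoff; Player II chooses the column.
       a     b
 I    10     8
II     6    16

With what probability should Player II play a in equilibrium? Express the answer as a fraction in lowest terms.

2/3

Row minima are 8 and 6, so Player I's maximin is 8; column maxima are 10 and 16, so Player II's minimax is 10. These differ, so the equilibrium is in mixed strategies.
Let Player II play a with probability q. Player I is indifferent when 10q + 8(1−q) = 6q + 16(1−q), giving q = 2/3.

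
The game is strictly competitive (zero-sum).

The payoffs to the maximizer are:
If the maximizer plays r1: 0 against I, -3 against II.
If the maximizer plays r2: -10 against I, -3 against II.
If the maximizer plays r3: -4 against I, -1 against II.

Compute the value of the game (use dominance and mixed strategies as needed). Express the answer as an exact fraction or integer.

Row r2 is strictly dominated by row r3, so the maximizer never plays it.
The remaining 2×2 game on (r1, r3) × (I, II) has no saddle point. Let the maximizer play r1 with probability p; indifference gives −4(1−p) = −3p − (1−p), so p = 1/2.
Similarly the minimizer's optimal q on I is 1/3, and the value is 0·(1/3) + (-3)·(2/3) = -2.

-2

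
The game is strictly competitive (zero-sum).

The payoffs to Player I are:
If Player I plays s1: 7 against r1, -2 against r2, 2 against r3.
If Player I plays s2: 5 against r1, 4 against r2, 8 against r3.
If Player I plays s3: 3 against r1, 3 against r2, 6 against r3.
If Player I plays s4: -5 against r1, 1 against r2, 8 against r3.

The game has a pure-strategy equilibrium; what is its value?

4

Row minima: -2, 4, 3, -5 → Player I's maximin is 4.
Column maxima: 7, 4, 8 → Player II's minimax is 4.
They coincide at (s2, r2), so the value is 4.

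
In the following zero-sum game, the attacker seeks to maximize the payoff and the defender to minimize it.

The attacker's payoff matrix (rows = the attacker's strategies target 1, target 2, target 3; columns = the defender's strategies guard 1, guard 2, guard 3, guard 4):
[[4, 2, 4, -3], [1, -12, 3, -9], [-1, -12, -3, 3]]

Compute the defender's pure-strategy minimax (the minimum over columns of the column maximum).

The worst case (largest entry) in each column is guard 1: 4, guard 2: 2, guard 3: 4, guard 4: 3.
The best (smallest) of these is 2.

2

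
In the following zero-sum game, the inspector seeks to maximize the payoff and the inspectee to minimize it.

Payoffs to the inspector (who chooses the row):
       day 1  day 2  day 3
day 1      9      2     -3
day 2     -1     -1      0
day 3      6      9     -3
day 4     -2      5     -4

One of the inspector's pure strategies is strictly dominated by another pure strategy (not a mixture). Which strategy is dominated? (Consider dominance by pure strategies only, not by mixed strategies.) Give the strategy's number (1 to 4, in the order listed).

Compare day 4 with day 3: 6 > -2, 9 > 5, -3 > -4.
So day 3 strictly dominates day 4 for the inspector; day 4 is strictly dominated.

4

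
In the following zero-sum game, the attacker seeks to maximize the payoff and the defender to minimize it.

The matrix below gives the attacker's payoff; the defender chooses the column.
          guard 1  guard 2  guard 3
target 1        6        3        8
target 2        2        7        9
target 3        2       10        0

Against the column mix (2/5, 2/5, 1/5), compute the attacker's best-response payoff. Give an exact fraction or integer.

27/5

target 1: (6)·(2/5) + (3)·(2/5) + (8)·(1/5) = 26/5.
target 2: (2)·(2/5) + (7)·(2/5) + (9)·(1/5) = 27/5.
target 3: (2)·(2/5) + (10)·(2/5) + (0)·(1/5) = 24/5.
The best pure response is target 2 with expected payoff 27/5.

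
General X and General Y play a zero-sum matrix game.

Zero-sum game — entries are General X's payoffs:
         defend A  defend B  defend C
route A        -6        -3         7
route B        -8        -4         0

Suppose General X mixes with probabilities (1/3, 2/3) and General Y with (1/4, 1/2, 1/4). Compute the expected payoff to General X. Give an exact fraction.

-37/12

Against (1/4, 1/2, 1/4), each row's expected payoff is route A: -5/4; route B: -4.
Taking the (1/3, 2/3)-weighted average: (1/3)·(-5/4) + (2/3)·(-4) = -37/12.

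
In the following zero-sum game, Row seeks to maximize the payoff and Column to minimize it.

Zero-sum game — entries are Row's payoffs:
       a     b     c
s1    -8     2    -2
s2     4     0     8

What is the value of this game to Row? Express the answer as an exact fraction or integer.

4/7

Column c is strictly dominated by a for Column (it gives Row more in every row).
The remaining 2×2 game on (s1, s2) × (a, b) has no saddle point. Let Row play s1 with probability p; indifference gives −8p + 4(1−p) = 2p, so p = 2/7.
Similarly Column's optimal q on a is 1/7, and the value is -8·(1/7) + (2)·(6/7) = 4/7.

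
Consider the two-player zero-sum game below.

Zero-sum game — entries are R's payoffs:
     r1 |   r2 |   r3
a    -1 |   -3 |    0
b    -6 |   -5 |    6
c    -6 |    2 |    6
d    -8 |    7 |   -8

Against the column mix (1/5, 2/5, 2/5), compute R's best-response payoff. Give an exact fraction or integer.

2

a: (-1)·(1/5) + (-3)·(2/5) + (0)·(2/5) = -7/5.
b: (-6)·(1/5) + (-5)·(2/5) + (6)·(2/5) = -4/5.
c: (-6)·(1/5) + (2)·(2/5) + (6)·(2/5) = 2.
d: (-8)·(1/5) + (7)·(2/5) + (-8)·(2/5) = -2.
The best pure response is c with expected payoff 2.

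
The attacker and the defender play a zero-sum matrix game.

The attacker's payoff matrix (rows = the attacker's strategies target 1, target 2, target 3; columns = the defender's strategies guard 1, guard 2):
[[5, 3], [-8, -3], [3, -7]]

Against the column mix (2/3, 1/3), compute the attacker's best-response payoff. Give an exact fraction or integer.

13/3

target 1: (5)·(2/3) + (3)·(1/3) = 13/3.
target 2: (-8)·(2/3) + (-3)·(1/3) = -19/3.
target 3: (3)·(2/3) + (-7)·(1/3) = -1/3.
The best pure response is target 1 with expected payoff 13/3.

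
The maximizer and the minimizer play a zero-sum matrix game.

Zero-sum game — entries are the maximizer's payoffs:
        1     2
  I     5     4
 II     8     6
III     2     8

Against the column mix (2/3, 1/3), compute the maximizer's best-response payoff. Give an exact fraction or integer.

I: (5)·(2/3) + (4)·(1/3) = 14/3.
II: (8)·(2/3) + (6)·(1/3) = 22/3.
III: (2)·(2/3) + (8)·(1/3) = 4.
The best pure response is II with expected payoff 22/3.

22/3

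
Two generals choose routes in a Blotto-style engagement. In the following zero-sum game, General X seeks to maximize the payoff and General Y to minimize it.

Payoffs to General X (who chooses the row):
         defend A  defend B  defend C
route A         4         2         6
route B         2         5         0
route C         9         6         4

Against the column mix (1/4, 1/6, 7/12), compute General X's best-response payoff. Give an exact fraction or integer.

67/12

route A: (4)·(1/4) + (2)·(1/6) + (6)·(7/12) = 29/6.
route B: (2)·(1/4) + (5)·(1/6) + (0)·(7/12) = 4/3.
route C: (9)·(1/4) + (6)·(1/6) + (4)·(7/12) = 67/12.
The best pure response is route C with expected payoff 67/12.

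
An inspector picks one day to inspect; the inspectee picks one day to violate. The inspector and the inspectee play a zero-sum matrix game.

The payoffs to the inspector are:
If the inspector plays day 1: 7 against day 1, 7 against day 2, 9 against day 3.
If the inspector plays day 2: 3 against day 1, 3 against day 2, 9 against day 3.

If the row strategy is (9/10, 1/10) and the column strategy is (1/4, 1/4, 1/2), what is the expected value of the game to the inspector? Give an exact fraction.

39/5

Against (1/4, 1/4, 1/2), each row's expected payoff is day 1: 8; day 2: 6.
Taking the (9/10, 1/10)-weighted average: (9/10)·(8) + (1/10)·(6) = 39/5.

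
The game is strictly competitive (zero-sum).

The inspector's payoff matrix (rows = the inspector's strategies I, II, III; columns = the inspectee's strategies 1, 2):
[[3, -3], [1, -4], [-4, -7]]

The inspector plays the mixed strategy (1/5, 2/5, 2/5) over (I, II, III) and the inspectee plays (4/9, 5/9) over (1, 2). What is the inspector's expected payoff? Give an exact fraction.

Against (4/9, 5/9), each row's expected payoff is I: -1/3; II: -16/9; III: -17/3.
Taking the (1/5, 2/5, 2/5)-weighted average: (1/5)·(-1/3) + (2/5)·(-16/9) + (2/5)·(-17/3) = -137/45.

-137/45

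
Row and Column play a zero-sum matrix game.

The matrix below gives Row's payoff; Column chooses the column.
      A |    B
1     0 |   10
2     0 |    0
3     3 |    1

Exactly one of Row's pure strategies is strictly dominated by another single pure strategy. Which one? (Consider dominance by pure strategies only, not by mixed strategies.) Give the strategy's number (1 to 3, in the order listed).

Compare 2 with 3: 3 > 0, 1 > 0.
So 3 strictly dominates 2 for Row; 2 is strictly dominated.

2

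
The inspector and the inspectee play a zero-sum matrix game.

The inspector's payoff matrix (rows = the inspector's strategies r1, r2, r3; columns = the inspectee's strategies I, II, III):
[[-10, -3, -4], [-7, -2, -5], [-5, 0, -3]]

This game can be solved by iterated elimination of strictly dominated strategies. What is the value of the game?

-5

Row r2 is strictly dominated by row r3 (-5>-7, 0>-2, -3>-5); eliminate r2.
Column II is strictly dominated by I for the inspectee (-10<-3, -5<0); eliminate II.
Column III is strictly dominated by I for the inspectee (-10<-4, -5<-3); eliminate III.
Row r1 is strictly dominated by row r3 (-5>-10); eliminate r1.
Only (r3, I) remains, with payoff -5.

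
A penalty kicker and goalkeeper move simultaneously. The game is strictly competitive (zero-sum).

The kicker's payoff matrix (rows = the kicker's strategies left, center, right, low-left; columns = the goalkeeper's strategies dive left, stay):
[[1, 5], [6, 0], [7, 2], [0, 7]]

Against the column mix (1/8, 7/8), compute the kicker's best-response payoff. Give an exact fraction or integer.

left: (1)·(1/8) + (5)·(7/8) = 9/2.
center: (6)·(1/8) + (0)·(7/8) = 3/4.
right: (7)·(1/8) + (2)·(7/8) = 21/8.
low-left: (0)·(1/8) + (7)·(7/8) = 49/8.
The best pure response is low-left with expected payoff 49/8.

49/8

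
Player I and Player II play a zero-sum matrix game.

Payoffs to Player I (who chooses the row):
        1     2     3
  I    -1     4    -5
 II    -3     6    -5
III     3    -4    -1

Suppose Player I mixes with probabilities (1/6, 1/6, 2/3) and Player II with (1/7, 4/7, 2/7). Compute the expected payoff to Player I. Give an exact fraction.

Against (1/7, 4/7, 2/7), each row's expected payoff is I: 5/7; II: 11/7; III: -15/7.
Taking the (1/6, 1/6, 2/3)-weighted average: (1/6)·(5/7) + (1/6)·(11/7) + (2/3)·(-15/7) = -22/21.

-22/21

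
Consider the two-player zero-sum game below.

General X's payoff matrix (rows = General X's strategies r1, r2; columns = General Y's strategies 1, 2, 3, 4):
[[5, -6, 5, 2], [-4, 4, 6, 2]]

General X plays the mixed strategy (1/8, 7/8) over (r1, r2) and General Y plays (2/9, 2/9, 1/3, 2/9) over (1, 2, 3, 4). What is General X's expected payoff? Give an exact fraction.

19/8

Against (2/9, 2/9, 1/3, 2/9), each row's expected payoff is r1: 17/9; r2: 22/9.
Taking the (1/8, 7/8)-weighted average: (1/8)·(17/9) + (7/8)·(22/9) = 19/8.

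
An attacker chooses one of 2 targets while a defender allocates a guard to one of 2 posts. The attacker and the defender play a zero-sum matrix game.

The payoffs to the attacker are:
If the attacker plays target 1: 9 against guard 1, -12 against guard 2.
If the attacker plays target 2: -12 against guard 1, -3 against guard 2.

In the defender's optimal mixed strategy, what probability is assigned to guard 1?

Row minima are -12 and -12, so the attacker's maximin is -12; column maxima are 9 and -3, so the defender's minimax is -3. These differ, so the equilibrium is in mixed strategies.
Let the defender play guard 1 with probability q. The attacker is indifferent when 9q − 12(1−q) = −12q − 3(1−q), giving q = 3/10.

3/10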